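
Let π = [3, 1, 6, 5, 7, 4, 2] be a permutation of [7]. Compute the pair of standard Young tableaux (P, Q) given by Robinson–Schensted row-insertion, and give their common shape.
P = [1, 2, 7] / [3, 4] / [5] / [6];  Q = [1, 3, 5] / [2, 4] / [6] / [7];  common shape = (3, 2, 1, 1)

Row-insert the values π_1, π_2, … into P one at a time, bumping the leftmost entry strictly greater than the inserted value down to the next row. The recording tableau Q records, in position (i, j), the step at which that cell was added to P.
  Insert 3 (step 1): P = [3];  Q = [1]
  Insert 1 (step 2): P = [1] / [3];  Q = [1] / [2]
  Insert 6 (step 3): P = [1, 6] / [3];  Q = [1, 3] / [2]
  Insert 5 (step 4): P = [1, 5] / [3, 6];  Q = [1, 3] / [2, 4]
  Insert 7 (step 5): P = [1, 5, 7] / [3, 6];  Q = [1, 3, 5] / [2, 4]
  Insert 4 (step 6): P = [1, 4, 7] / [3, 5] / [6];  Q = [1, 3, 5] / [2, 4] / [6]
  Insert 2 (step 7): P = [1, 2, 7] / [3, 4] / [5] / [6];  Q = [1, 3, 5] / [2, 4] / [6] / [7]
Final shape: (3, 2, 1, 1).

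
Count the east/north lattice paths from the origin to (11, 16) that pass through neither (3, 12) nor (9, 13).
Number of paths = 7870320

Inclusion–exclusion. Total paths: C(27, 11) = 13037895. Through P₁: C(15, 3)·C(12, 8) = 225225. Through P₂: C(22, 9)·C(5, 2) = 4974200. Since P₁ is strictly southwest of P₂, a monotone path through both must visit P₁ then P₂; paths through both = C(15, 3)·C(7, 6)·C(5, 2) = 31850. Avoid both = 13037895 − 225225 − 4974200 + 31850 = 7870320.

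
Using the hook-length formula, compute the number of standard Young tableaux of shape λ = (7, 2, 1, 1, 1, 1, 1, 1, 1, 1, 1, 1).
# SYT of shape (7, 2, 1, 1, 1, 1, 1, 1, 1, 1, 1, 1) = 184756

Hook-length formula: f^λ = n! / Π hook(c), product over all cells c of the Young diagram. For λ = (7, 2, 1, 1, 1, 1, 1, 1, 1, 1, 1, 1), n = 19 boxes. Hook lengths by row (left-to-right, top-to-bottom): [18, 7, 5, 4, 3, 2, 1]; [12, 1]; [10]; [9]; [8]; [7]; [6]; [5]; [4]; [3]; [2]; [1]. Product of hooks = 658409472000. So f^λ = 19! / 658409472000 = 121645100408832000 / 658409472000 = 184756.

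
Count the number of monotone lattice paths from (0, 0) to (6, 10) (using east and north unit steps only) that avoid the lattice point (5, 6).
Number of paths = 5698

Total paths from (0, 0) to (6, 10): C(16, 6) = 8008. Paths through (5, 6): (paths (0, 0) → (5, 6)) × (paths (5, 6) → (6, 10)) = C(11, 5) · C(5, 1) = 462 · 5 = 2310. Avoidance count = 8008 − 2310 = 5698.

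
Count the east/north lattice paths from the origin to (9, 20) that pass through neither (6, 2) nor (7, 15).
Number of paths = 6404573

Inclusion–exclusion. Total paths: C(29, 9) = 10015005. Through P₁: C(8, 6)·C(21, 3) = 37240. Through P₂: C(22, 7)·C(7, 2) = 3581424. Since P₁ is strictly southwest of P₂, a monotone path through both must visit P₁ then P₂; paths through both = C(8, 6)·C(14, 1)·C(7, 2) = 8232. Avoid both = 10015005 − 37240 − 3581424 + 8232 = 6404573.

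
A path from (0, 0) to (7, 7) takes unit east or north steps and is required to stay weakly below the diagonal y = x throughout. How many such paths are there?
Number of paths = 429

By the reflection principle (André's argument), the number of monotone paths to (7, 7) with n ≤ m that never go above y = x is C(14, 7) − C(14, 8) = 3432 − 3003 = 429.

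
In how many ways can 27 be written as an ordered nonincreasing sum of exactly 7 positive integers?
p(27, 7 parts) = 364

Partitions of n into exactly k parts are in bijection with partitions of n − k into at most k parts (subtract 1 from each part). So p(27, exactly 7) = p(20, parts ≤ 7). Computing via the recurrence p(m, j) = p(m, j−1) + p(m−j, j) gives 364.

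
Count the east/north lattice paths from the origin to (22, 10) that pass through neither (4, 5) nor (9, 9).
Number of paths = 59814050

Inclusion–exclusion. Total paths: C(32, 22) = 64512240. Through P₁: C(9, 4)·C(23, 18) = 4239774. Through P₂: C(18, 9)·C(14, 13) = 680680. Since P₁ is strictly southwest of P₂, a monotone path through both must visit P₁ then P₂; paths through both = C(9, 4)·C(9, 5)·C(14, 13) = 222264. Avoid both = 64512240 − 4239774 − 680680 + 222264 = 59814050.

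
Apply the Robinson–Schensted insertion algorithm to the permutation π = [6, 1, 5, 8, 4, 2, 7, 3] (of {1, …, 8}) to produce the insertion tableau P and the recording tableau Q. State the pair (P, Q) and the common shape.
P = [1, 2, 3] / [4, 7] / [5, 8] / [6];  Q = [1, 3, 4] / [2, 7] / [5, 8] / [6];  common shape = (3, 2, 2, 1)

Row-insert the values π_1, π_2, … into P one at a time, bumping the leftmost entry strictly greater than the inserted value down to the next row. The recording tableau Q records, in position (i, j), the step at which that cell was added to P.
  Insert 6 (step 1): P = [6];  Q = [1]
  Insert 1 (step 2): P = [1] / [6];  Q = [1] / [2]
  Insert 5 (step 3): P = [1, 5] / [6];  Q = [1, 3] / [2]
  Insert 8 (step 4): P = [1, 5, 8] / [6];  Q = [1, 3, 4] / [2]
  Insert 4 (step 5): P = [1, 4, 8] / [5] / [6];  Q = [1, 3, 4] / [2] / [5]
  Insert 2 (step 6): P = [1, 2, 8] / [4] / [5] / [6];  Q = [1, 3, 4] / [2] / [5] / [6]
  Insert 7 (step 7): P = [1, 2, 7] / [4, 8] / [5] / [6];  Q = [1, 3, 4] / [2, 7] / [5] / [6]
  Insert 3 (step 8): P = [1, 2, 3] / [4, 7] / [5, 8] / [6];  Q = [1, 3, 4] / [2, 7] / [5, 8] / [6]
Final shape: (3, 2, 2, 1).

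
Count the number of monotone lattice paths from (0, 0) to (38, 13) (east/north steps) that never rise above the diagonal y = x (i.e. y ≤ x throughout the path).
Number of paths = 317506779800

By the reflection principle (André's argument), the number of monotone paths to (38, 13) with n ≤ m that never go above y = x is C(51, 38) − C(51, 39) = 476260169700 − 158753389900 = 317506779800.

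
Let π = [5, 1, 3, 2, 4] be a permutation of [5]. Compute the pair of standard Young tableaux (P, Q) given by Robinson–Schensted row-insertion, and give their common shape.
P = [1, 2, 4] / [3] / [5];  Q = [1, 3, 5] / [2] / [4];  common shape = (3, 1, 1)

Row-insert the values π_1, π_2, … into P one at a time, bumping the leftmost entry strictly greater than the inserted value down to the next row. The recording tableau Q records, in position (i, j), the step at which that cell was added to P.
  Insert 5 (step 1): P = [5];  Q = [1]
  Insert 1 (step 2): P = [1] / [5];  Q = [1] / [2]
  Insert 3 (step 3): P = [1, 3] / [5];  Q = [1, 3] / [2]
  Insert 2 (step 4): P = [1, 2] / [3] / [5];  Q = [1, 3] / [2] / [4]
  Insert 4 (step 5): P = [1, 2, 4] / [3] / [5];  Q = [1, 3, 5] / [2] / [4]
Final shape: (3, 1, 1).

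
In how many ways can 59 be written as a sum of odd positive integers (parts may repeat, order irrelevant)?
p_odd(59) = 9792

Enumerate partitions using only odd parts via the recurrence o(n, m) = o(n, m−2) + o(n−m, m) over odd m, starting from the largest odd part ≤ n. This gives p_odd(59) = 9792. (Euler's theorem: equals the count of distinct-part partitions.)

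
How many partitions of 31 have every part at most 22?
p(31, parts ≤ 22) = 6775

Use the recurrence p(n, m) = p(n, m−1) + p(n−m, m): either the largest part is < m (count p(n, m−1)) or the largest part is exactly m (remove one copy of m, count p(n−m, m)). With p(0, ·) = 1 this gives p(31, parts ≤ 22) = 6775. (By conjugating Young diagrams, this also counts partitions of 31 into at most 22 parts.)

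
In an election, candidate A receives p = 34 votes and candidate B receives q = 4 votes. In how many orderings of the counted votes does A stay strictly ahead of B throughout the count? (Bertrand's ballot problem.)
Strict-lead orderings = 58275

Total orderings of the 38 votes with 34 for A: C(38, 34) = 73815. By the Bertrand ballot formula (Cycle Lemma / reflection principle), the number of orderings in which A is strictly ahead of B throughout is (p − q)/(p + q) · C(p + q, p) = (34 − 4)/(34 + 4) · 73815 = 58275.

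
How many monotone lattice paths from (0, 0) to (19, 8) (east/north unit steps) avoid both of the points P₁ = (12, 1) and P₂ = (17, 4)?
Number of paths = 2096604

Inclusion–exclusion. Total paths: C(27, 19) = 2220075. Through P₁: C(13, 12)·C(14, 7) = 44616. Through P₂: C(21, 17)·C(6, 2) = 89775. Since P₁ is strictly southwest of P₂, a monotone path through both must visit P₁ then P₂; paths through both = C(13, 12)·C(8, 5)·C(6, 2) = 10920. Avoid both = 2220075 − 44616 − 89775 + 10920 = 2096604.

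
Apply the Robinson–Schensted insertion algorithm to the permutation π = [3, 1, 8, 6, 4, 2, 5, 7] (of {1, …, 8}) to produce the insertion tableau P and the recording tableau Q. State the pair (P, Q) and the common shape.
P = [1, 2, 5, 7] / [3, 4] / [6] / [8];  Q = [1, 3, 7, 8] / [2, 4] / [5] / [6];  common shape = (4, 2, 1, 1)

Row-insert the values π_1, π_2, … into P one at a time, bumping the leftmost entry strictly greater than the inserted value down to the next row. The recording tableau Q records, in position (i, j), the step at which that cell was added to P.
  Insert 3 (step 1): P = [3];  Q = [1]
  Insert 1 (step 2): P = [1] / [3];  Q = [1] / [2]
  Insert 8 (step 3): P = [1, 8] / [3];  Q = [1, 3] / [2]
  Insert 6 (step 4): P = [1, 6] / [3, 8];  Q = [1, 3] / [2, 4]
  Insert 4 (step 5): P = [1, 4] / [3, 6] / [8];  Q = [1, 3] / [2, 4] / [5]
  Insert 2 (step 6): P = [1, 2] / [3, 4] / [6] / [8];  Q = [1, 3] / [2, 4] / [5] / [6]
  Insert 5 (step 7): P = [1, 2, 5] / [3, 4] / [6] / [8];  Q = [1, 3, 7] / [2, 4] / [5] / [6]
  Insert 7 (step 8): P = [1, 2, 5, 7] / [3, 4] / [6] / [8];  Q = [1, 3, 7, 8] / [2, 4] / [5] / [6]
Final shape: (4, 2, 1, 1).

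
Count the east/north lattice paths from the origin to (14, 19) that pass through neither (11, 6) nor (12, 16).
Number of paths = 509022450

Inclusion–exclusion. Total paths: C(33, 14) = 818809200. Through P₁: C(17, 11)·C(16, 3) = 6930560. Through P₂: C(28, 12)·C(5, 2) = 304217550. Since P₁ is strictly southwest of P₂, a monotone path through both must visit P₁ then P₂; paths through both = C(17, 11)·C(11, 1)·C(5, 2) = 1361360. Avoid both = 818809200 − 6930560 − 304217550 + 1361360 = 509022450.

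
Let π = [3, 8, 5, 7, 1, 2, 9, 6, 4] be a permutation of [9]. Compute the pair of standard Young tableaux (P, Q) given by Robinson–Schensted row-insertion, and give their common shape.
P = [1, 2, 4, 9] / [3, 5, 6] / [7] / [8];  Q = [1, 2, 4, 7] / [3, 6, 8] / [5] / [9];  common shape = (4, 3, 1, 1)

Row-insert the values π_1, π_2, … into P one at a time, bumping the leftmost entry strictly greater than the inserted value down to the next row. The recording tableau Q records, in position (i, j), the step at which that cell was added to P.
  Insert 3 (step 1): P = [3];  Q = [1]
  Insert 8 (step 2): P = [3, 8];  Q = [1, 2]
  Insert 5 (step 3): P = [3, 5] / [8];  Q = [1, 2] / [3]
  Insert 7 (step 4): P = [3, 5, 7] / [8];  Q = [1, 2, 4] / [3]
  Insert 1 (step 5): P = [1, 5, 7] / [3] / [8];  Q = [1, 2, 4] / [3] / [5]
  Insert 2 (step 6): P = [1, 2, 7] / [3, 5] / [8];  Q = [1, 2, 4] / [3, 6] / [5]
  Insert 9 (step 7): P = [1, 2, 7, 9] / [3, 5] / [8];  Q = [1, 2, 4, 7] / [3, 6] / [5]
  Insert 6 (step 8): P = [1, 2, 6, 9] / [3, 5, 7] / [8];  Q = [1, 2, 4, 7] / [3, 6, 8] / [5]
  Insert 4 (step 9): P = [1, 2, 4, 9] / [3, 5, 6] / [7] / [8];  Q = [1, 2, 4, 7] / [3, 6, 8] / [5] / [9]
Final shape: (4, 3, 1, 1).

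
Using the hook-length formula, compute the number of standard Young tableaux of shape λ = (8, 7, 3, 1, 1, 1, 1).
# SYT of shape (8, 7, 3, 1, 1, 1, 1) = 762118500

Hook-length formula: f^λ = n! / Π hook(c), product over all cells c of the Young diagram. For λ = (8, 7, 3, 1, 1, 1, 1), n = 22 boxes. Hook lengths by row (left-to-right, top-to-bottom): [14, 9, 8, 6, 5, 4, 3, 1]; [12, 7, 6, 4, 3, 2, 1]; [7, 2, 1]; [4]; [3]; [2]; [1]. Product of hooks = 1474837217280. So f^λ = 22! / 1474837217280 = 1124000727777607680000 / 1474837217280 = 762118500.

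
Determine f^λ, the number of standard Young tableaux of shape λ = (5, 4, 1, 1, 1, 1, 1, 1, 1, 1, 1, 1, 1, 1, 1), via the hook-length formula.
# SYT of shape (5, 4, 1, 1, 1, 1, 1, 1, 1, 1, 1, 1, 1, 1, 1) = 1552320

Hook-length formula: f^λ = n! / Π hook(c), product over all cells c of the Young diagram. For λ = (5, 4, 1, 1, 1, 1, 1, 1, 1, 1, 1, 1, 1, 1, 1), n = 22 boxes. Hook lengths by row (left-to-right, top-to-bottom): [19, 5, 4, 3, 1]; [17, 3, 2, 1]; [13]; [12]; [11]; [10]; [9]; [8]; [7]; [6]; [5]; [4]; [3]; [2]; [1]. Product of hooks = 724077978624000. So f^λ = 22! / 724077978624000 = 1124000727777607680000 / 724077978624000 = 1552320.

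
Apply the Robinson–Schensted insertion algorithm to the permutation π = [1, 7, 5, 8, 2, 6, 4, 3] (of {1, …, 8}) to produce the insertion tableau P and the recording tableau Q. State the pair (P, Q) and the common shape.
P = [1, 2, 3] / [4, 6] / [5, 8] / [7];  Q = [1, 2, 4] / [3, 6] / [5, 7] / [8];  common shape = (3, 2, 2, 1)

Row-insert the values π_1, π_2, … into P one at a time, bumping the leftmost entry strictly greater than the inserted value down to the next row. The recording tableau Q records, in position (i, j), the step at which that cell was added to P.
  Insert 1 (step 1): P = [1];  Q = [1]
  Insert 7 (step 2): P = [1, 7];  Q = [1, 2]
  Insert 5 (step 3): P = [1, 5] / [7];  Q = [1, 2] / [3]
  Insert 8 (step 4): P = [1, 5, 8] / [7];  Q = [1, 2, 4] / [3]
  Insert 2 (step 5): P = [1, 2, 8] / [5] / [7];  Q = [1, 2, 4] / [3] / [5]
  Insert 6 (step 6): P = [1, 2, 6] / [5, 8] / [7];  Q = [1, 2, 4] / [3, 6] / [5]
  Insert 4 (step 7): P = [1, 2, 4] / [5, 6] / [7, 8];  Q = [1, 2, 4] / [3, 6] / [5, 7]
  Insert 3 (step 8): P = [1, 2, 3] / [4, 6] / [5, 8] / [7];  Q = [1, 2, 4] / [3, 6] / [5, 7] / [8]
Final shape: (3, 2, 2, 1).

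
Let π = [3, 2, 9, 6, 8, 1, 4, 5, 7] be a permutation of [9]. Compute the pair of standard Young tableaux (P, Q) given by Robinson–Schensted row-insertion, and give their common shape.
P = [1, 4, 5, 7] / [2, 6, 8] / [3, 9];  Q = [1, 3, 5, 9] / [2, 4, 8] / [6, 7];  common shape = (4, 3, 2)

Row-insert the values π_1, π_2, … into P one at a time, bumping the leftmost entry strictly greater than the inserted value down to the next row. The recording tableau Q records, in position (i, j), the step at which that cell was added to P.
  Insert 3 (step 1): P = [3];  Q = [1]
  Insert 2 (step 2): P = [2] / [3];  Q = [1] / [2]
  Insert 9 (step 3): P = [2, 9] / [3];  Q = [1, 3] / [2]
  Insert 6 (step 4): P = [2, 6] / [3, 9];  Q = [1, 3] / [2, 4]
  Insert 8 (step 5): P = [2, 6, 8] / [3, 9];  Q = [1, 3, 5] / [2, 4]
  Insert 1 (step 6): P = [1, 6, 8] / [2, 9] / [3];  Q = [1, 3, 5] / [2, 4] / [6]
  Insert 4 (step 7): P = [1, 4, 8] / [2, 6] / [3, 9];  Q = [1, 3, 5] / [2, 4] / [6, 7]
  Insert 5 (step 8): P = [1, 4, 5] / [2, 6, 8] / [3, 9];  Q = [1, 3, 5] / [2, 4, 8] / [6, 7]
  Insert 7 (step 9): P = [1, 4, 5, 7] / [2, 6, 8] / [3, 9];  Q = [1, 3, 5, 9] / [2, 4, 8] / [6, 7]
Final shape: (4, 3, 2).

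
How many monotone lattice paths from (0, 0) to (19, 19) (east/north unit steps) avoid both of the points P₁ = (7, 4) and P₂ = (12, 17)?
Number of paths = 27842124180

Inclusion–exclusion. Total paths: C(38, 19) = 35345263800. Through P₁: C(11, 7)·C(27, 12) = 5736673800. Through P₂: C(29, 12)·C(9, 7) = 1868253660. Since P₁ is strictly southwest of P₂, a monotone path through both must visit P₁ then P₂; paths through both = C(11, 7)·C(18, 5)·C(9, 7) = 101787840. Avoid both = 35345263800 − 5736673800 − 1868253660 + 101787840 = 27842124180.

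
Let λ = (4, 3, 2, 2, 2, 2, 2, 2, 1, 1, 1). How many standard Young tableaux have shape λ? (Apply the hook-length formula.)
# SYT of shape (4, 3, 2, 2, 2, 2, 2, 2, 1, 1, 1) = 42678636

Hook-length formula: f^λ = n! / Π hook(c), product over all cells c of the Young diagram. For λ = (4, 3, 2, 2, 2, 2, 2, 2, 1, 1, 1), n = 22 boxes. Hook lengths by row (left-to-right, top-to-bottom): [14, 10, 3, 1]; [12, 8, 1]; [10, 6]; [9, 5]; [8, 4]; [7, 3]; [6, 2]; [5, 1]; [3]; [2]; [1]. Product of hooks = 26336378880000. So f^λ = 22! / 26336378880000 = 1124000727777607680000 / 26336378880000 = 42678636.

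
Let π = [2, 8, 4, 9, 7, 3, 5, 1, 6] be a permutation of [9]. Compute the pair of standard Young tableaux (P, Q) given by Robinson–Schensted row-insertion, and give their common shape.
P = [1, 3, 5, 6] / [2, 7] / [4, 9] / [8];  Q = [1, 2, 4, 9] / [3, 5] / [6, 7] / [8];  common shape = (4, 2, 2, 1)

Row-insert the values π_1, π_2, … into P one at a time, bumping the leftmost entry strictly greater than the inserted value down to the next row. The recording tableau Q records, in position (i, j), the step at which that cell was added to P.
  Insert 2 (step 1): P = [2];  Q = [1]
  Insert 8 (step 2): P = [2, 8];  Q = [1, 2]
  Insert 4 (step 3): P = [2, 4] / [8];  Q = [1, 2] / [3]
  Insert 9 (step 4): P = [2, 4, 9] / [8];  Q = [1, 2, 4] / [3]
  Insert 7 (step 5): P = [2, 4, 7] / [8, 9];  Q = [1, 2, 4] / [3, 5]
  Insert 3 (step 6): P = [2, 3, 7] / [4, 9] / [8];  Q = [1, 2, 4] / [3, 5] / [6]
  Insert 5 (step 7): P = [2, 3, 5] / [4, 7] / [8, 9];  Q = [1, 2, 4] / [3, 5] / [6, 7]
  Insert 1 (step 8): P = [1, 3, 5] / [2, 7] / [4, 9] / [8];  Q = [1, 2, 4] / [3, 5] / [6, 7] / [8]
  Insert 6 (step 9): P = [1, 3, 5, 6] / [2, 7] / [4, 9] / [8];  Q = [1, 2, 4, 9] / [3, 5] / [6, 7] / [8]
Final shape: (4, 2, 2, 1).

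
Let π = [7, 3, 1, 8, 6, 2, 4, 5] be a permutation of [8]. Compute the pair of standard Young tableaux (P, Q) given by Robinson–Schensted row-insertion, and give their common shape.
P = [1, 2, 4, 5] / [3, 6] / [7, 8];  Q = [1, 4, 7, 8] / [2, 5] / [3, 6];  common shape = (4, 2, 2)

Row-insert the values π_1, π_2, … into P one at a time, bumping the leftmost entry strictly greater than the inserted value down to the next row. The recording tableau Q records, in position (i, j), the step at which that cell was added to P.
  Insert 7 (step 1): P = [7];  Q = [1]
  Insert 3 (step 2): P = [3] / [7];  Q = [1] / [2]
  Insert 1 (step 3): P = [1] / [3] / [7];  Q = [1] / [2] / [3]
  Insert 8 (step 4): P = [1, 8] / [3] / [7];  Q = [1, 4] / [2] / [3]
  Insert 6 (step 5): P = [1, 6] / [3, 8] / [7];  Q = [1, 4] / [2, 5] / [3]
  Insert 2 (step 6): P = [1, 2] / [3, 6] / [7, 8];  Q = [1, 4] / [2, 5] / [3, 6]
  Insert 4 (step 7): P = [1, 2, 4] / [3, 6] / [7, 8];  Q = [1, 4, 7] / [2, 5] / [3, 6]
  Insert 5 (step 8): P = [1, 2, 4, 5] / [3, 6] / [7, 8];  Q = [1, 4, 7, 8] / [2, 5] / [3, 6]
Final shape: (4, 2, 2).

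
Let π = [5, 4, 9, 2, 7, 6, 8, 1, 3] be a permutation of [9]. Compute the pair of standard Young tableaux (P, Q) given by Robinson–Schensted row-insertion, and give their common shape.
P = [1, 3, 8] / [2, 6] / [4, 7] / [5, 9];  Q = [1, 3, 7] / [2, 5] / [4, 6] / [8, 9];  common shape = (3, 2, 2, 2)

Row-insert the values π_1, π_2, … into P one at a time, bumping the leftmost entry strictly greater than the inserted value down to the next row. The recording tableau Q records, in position (i, j), the step at which that cell was added to P.
  Insert 5 (step 1): P = [5];  Q = [1]
  Insert 4 (step 2): P = [4] / [5];  Q = [1] / [2]
  Insert 9 (step 3): P = [4, 9] / [5];  Q = [1, 3] / [2]
  Insert 2 (step 4): P = [2, 9] / [4] / [5];  Q = [1, 3] / [2] / [4]
  Insert 7 (step 5): P = [2, 7] / [4, 9] / [5];  Q = [1, 3] / [2, 5] / [4]
  Insert 6 (step 6): P = [2, 6] / [4, 7] / [5, 9];  Q = [1, 3] / [2, 5] / [4, 6]
  Insert 8 (step 7): P = [2, 6, 8] / [4, 7] / [5, 9];  Q = [1, 3, 7] / [2, 5] / [4, 6]
  Insert 1 (step 8): P = [1, 6, 8] / [2, 7] / [4, 9] / [5];  Q = [1, 3, 7] / [2, 5] / [4, 6] / [8]
  Insert 3 (step 9): P = [1, 3, 8] / [2, 6] / [4, 7] / [5, 9];  Q = [1, 3, 7] / [2, 5] / [4, 6] / [8, 9]
Final shape: (3, 2, 2, 2).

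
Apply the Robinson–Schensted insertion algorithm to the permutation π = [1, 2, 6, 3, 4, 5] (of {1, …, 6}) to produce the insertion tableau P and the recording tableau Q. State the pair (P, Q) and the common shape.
P = [1, 2, 3, 4, 5] / [6];  Q = [1, 2, 3, 5, 6] / [4];  common shape = (5, 1)

Row-insert the values π_1, π_2, … into P one at a time, bumping the leftmost entry strictly greater than the inserted value down to the next row. The recording tableau Q records, in position (i, j), the step at which that cell was added to P.
  Insert 1 (step 1): P = [1];  Q = [1]
  Insert 2 (step 2): P = [1, 2];  Q = [1, 2]
  Insert 6 (step 3): P = [1, 2, 6];  Q = [1, 2, 3]
  Insert 3 (step 4): P = [1, 2, 3] / [6];  Q = [1, 2, 3] / [4]
  Insert 4 (step 5): P = [1, 2, 3, 4] / [6];  Q = [1, 2, 3, 5] / [4]
  Insert 5 (step 6): P = [1, 2, 3, 4, 5] / [6];  Q = [1, 2, 3, 5, 6] / [4]
Final shape: (5, 1).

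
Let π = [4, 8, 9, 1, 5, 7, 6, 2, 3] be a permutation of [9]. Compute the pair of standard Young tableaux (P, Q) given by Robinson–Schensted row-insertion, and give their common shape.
P = [1, 2, 3] / [4, 5, 6] / [7, 9] / [8];  Q = [1, 2, 3] / [4, 5, 6] / [7, 9] / [8];  common shape = (3, 3, 2, 1)

Row-insert the values π_1, π_2, … into P one at a time, bumping the leftmost entry strictly greater than the inserted value down to the next row. The recording tableau Q records, in position (i, j), the step at which that cell was added to P.
  Insert 4 (step 1): P = [4];  Q = [1]
  Insert 8 (step 2): P = [4, 8];  Q = [1, 2]
  Insert 9 (step 3): P = [4, 8, 9];  Q = [1, 2, 3]
  Insert 1 (step 4): P = [1, 8, 9] / [4];  Q = [1, 2, 3] / [4]
  Insert 5 (step 5): P = [1, 5, 9] / [4, 8];  Q = [1, 2, 3] / [4, 5]
  Insert 7 (step 6): P = [1, 5, 7] / [4, 8, 9];  Q = [1, 2, 3] / [4, 5, 6]
  Insert 6 (step 7): P = [1, 5, 6] / [4, 7, 9] / [8];  Q = [1, 2, 3] / [4, 5, 6] / [7]
  Insert 2 (step 8): P = [1, 2, 6] / [4, 5, 9] / [7] / [8];  Q = [1, 2, 3] / [4, 5, 6] / [7] / [8]
  Insert 3 (step 9): P = [1, 2, 3] / [4, 5, 6] / [7, 9] / [8];  Q = [1, 2, 3] / [4, 5, 6] / [7, 9] / [8]
Final shape: (3, 3, 2, 1).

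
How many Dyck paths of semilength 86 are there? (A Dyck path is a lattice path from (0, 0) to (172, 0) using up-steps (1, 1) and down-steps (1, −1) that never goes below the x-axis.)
C_86 = 4180080073556524734514695828170907458428751314320

These Dyck paths are counted by the Catalan number C_n = (1/(n + 1)) · C(2n, n). For n = 86: C_86 = (1/87) · C(172, 86) = 363666966399417651902778537050868948883301364345840/87 = 4180080073556524734514695828170907458428751314320.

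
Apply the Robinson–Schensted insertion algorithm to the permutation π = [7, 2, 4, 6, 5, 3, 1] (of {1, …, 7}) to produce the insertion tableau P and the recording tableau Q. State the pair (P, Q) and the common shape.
P = [1, 3, 5] / [2] / [4] / [6] / [7];  Q = [1, 3, 4] / [2] / [5] / [6] / [7];  common shape = (3, 1, 1, 1, 1)

Row-insert the values π_1, π_2, … into P one at a time, bumping the leftmost entry strictly greater than the inserted value down to the next row. The recording tableau Q records, in position (i, j), the step at which that cell was added to P.
  Insert 7 (step 1): P = [7];  Q = [1]
  Insert 2 (step 2): P = [2] / [7];  Q = [1] / [2]
  Insert 4 (step 3): P = [2, 4] / [7];  Q = [1, 3] / [2]
  Insert 6 (step 4): P = [2, 4, 6] / [7];  Q = [1, 3, 4] / [2]
  Insert 5 (step 5): P = [2, 4, 5] / [6] / [7];  Q = [1, 3, 4] / [2] / [5]
  Insert 3 (step 6): P = [2, 3, 5] / [4] / [6] / [7];  Q = [1, 3, 4] / [2] / [5] / [6]
  Insert 1 (step 7): P = [1, 3, 5] / [2] / [4] / [6] / [7];  Q = [1, 3, 4] / [2] / [5] / [6] / [7]
Final shape: (3, 1, 1, 1, 1).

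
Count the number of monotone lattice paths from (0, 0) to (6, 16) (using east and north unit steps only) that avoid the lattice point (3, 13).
Number of paths = 63413

Total paths from (0, 0) to (6, 16): C(22, 6) = 74613. Paths through (3, 13): (paths (0, 0) → (3, 13)) × (paths (3, 13) → (6, 16)) = C(16, 3) · C(6, 3) = 560 · 20 = 11200. Avoidance count = 74613 − 11200 = 63413.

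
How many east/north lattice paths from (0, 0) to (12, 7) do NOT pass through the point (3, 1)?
Number of paths = 30368

Total paths from (0, 0) to (12, 7): C(19, 12) = 50388. Paths through (3, 1): (paths (0, 0) → (3, 1)) × (paths (3, 1) → (12, 7)) = C(4, 3) · C(15, 9) = 4 · 5005 = 20020. Avoidance count = 50388 − 20020 = 30368.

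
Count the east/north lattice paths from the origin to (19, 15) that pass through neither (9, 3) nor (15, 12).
Number of paths = 1143808800

Inclusion–exclusion. Total paths: C(34, 19) = 1855967520. Through P₁: C(12, 9)·C(22, 10) = 142262120. Through P₂: C(27, 15)·C(7, 4) = 608435100. Since P₁ is strictly southwest of P₂, a monotone path through both must visit P₁ then P₂; paths through both = C(12, 9)·C(15, 6)·C(7, 4) = 38538500. Avoid both = 1855967520 − 142262120 − 608435100 + 38538500 = 1143808800.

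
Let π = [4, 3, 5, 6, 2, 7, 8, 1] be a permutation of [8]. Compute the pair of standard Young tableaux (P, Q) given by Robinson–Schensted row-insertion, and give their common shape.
P = [1, 5, 6, 7, 8] / [2] / [3] / [4];  Q = [1, 3, 4, 6, 7] / [2] / [5] / [8];  common shape = (5, 1, 1, 1)

Row-insert the values π_1, π_2, … into P one at a time, bumping the leftmost entry strictly greater than the inserted value down to the next row. The recording tableau Q records, in position (i, j), the step at which that cell was added to P.
  Insert 4 (step 1): P = [4];  Q = [1]
  Insert 3 (step 2): P = [3] / [4];  Q = [1] / [2]
  Insert 5 (step 3): P = [3, 5] / [4];  Q = [1, 3] / [2]
  Insert 6 (step 4): P = [3, 5, 6] / [4];  Q = [1, 3, 4] / [2]
  Insert 2 (step 5): P = [2, 5, 6] / [3] / [4];  Q = [1, 3, 4] / [2] / [5]
  Insert 7 (step 6): P = [2, 5, 6, 7] / [3] / [4];  Q = [1, 3, 4, 6] / [2] / [5]
  Insert 8 (step 7): P = [2, 5, 6, 7, 8] / [3] / [4];  Q = [1, 3, 4, 6, 7] / [2] / [5]
  Insert 1 (step 8): P = [1, 5, 6, 7, 8] / [2] / [3] / [4];  Q = [1, 3, 4, 6, 7] / [2] / [5] / [8]
Final shape: (5, 1, 1, 1).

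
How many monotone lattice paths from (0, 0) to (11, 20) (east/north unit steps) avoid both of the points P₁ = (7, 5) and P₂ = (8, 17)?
Number of paths = 60176943

Inclusion–exclusion. Total paths: C(31, 11) = 84672315. Through P₁: C(12, 7)·C(19, 4) = 3069792. Through P₂: C(25, 8)·C(6, 3) = 21631500. Since P₁ is strictly southwest of P₂, a monotone path through both must visit P₁ then P₂; paths through both = C(12, 7)·C(13, 1)·C(6, 3) = 205920. Avoid both = 84672315 − 3069792 − 21631500 + 205920 = 60176943.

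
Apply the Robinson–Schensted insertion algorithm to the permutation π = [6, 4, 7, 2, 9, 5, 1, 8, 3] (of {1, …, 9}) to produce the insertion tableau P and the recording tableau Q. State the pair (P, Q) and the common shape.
P = [1, 3, 8] / [2, 5, 9] / [4, 7] / [6];  Q = [1, 3, 5] / [2, 6, 8] / [4, 9] / [7];  common shape = (3, 3, 2, 1)

Row-insert the values π_1, π_2, … into P one at a time, bumping the leftmost entry strictly greater than the inserted value down to the next row. The recording tableau Q records, in position (i, j), the step at which that cell was added to P.
  Insert 6 (step 1): P = [6];  Q = [1]
  Insert 4 (step 2): P = [4] / [6];  Q = [1] / [2]
  Insert 7 (step 3): P = [4, 7] / [6];  Q = [1, 3] / [2]
  Insert 2 (step 4): P = [2, 7] / [4] / [6];  Q = [1, 3] / [2] / [4]
  Insert 9 (step 5): P = [2, 7, 9] / [4] / [6];  Q = [1, 3, 5] / [2] / [4]
  Insert 5 (step 6): P = [2, 5, 9] / [4, 7] / [6];  Q = [1, 3, 5] / [2, 6] / [4]
  Insert 1 (step 7): P = [1, 5, 9] / [2, 7] / [4] / [6];  Q = [1, 3, 5] / [2, 6] / [4] / [7]
  Insert 8 (step 8): P = [1, 5, 8] / [2, 7, 9] / [4] / [6];  Q = [1, 3, 5] / [2, 6, 8] / [4] / [7]
  Insert 3 (step 9): P = [1, 3, 8] / [2, 5, 9] / [4, 7] / [6];  Q = [1, 3, 5] / [2, 6, 8] / [4, 9] / [7]
Final shape: (3, 3, 2, 1).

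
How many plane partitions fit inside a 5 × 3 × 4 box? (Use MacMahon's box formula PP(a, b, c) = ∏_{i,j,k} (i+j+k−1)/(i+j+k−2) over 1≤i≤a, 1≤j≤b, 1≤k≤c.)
PP(5, 3, 4) = 116424

Evaluate the triple product over i = 1..5, j = 1..3, k = 1..4. The factors are (2/1) · (3/2) · (4/3) · (5/4) · (3/2) · (4/3) · (5/4) · (6/5) · … (60 factors total). The numerators and denominators telescope so the product is an integer; carrying out the multiplication exactly gives PP(5, 3, 4) = 116424.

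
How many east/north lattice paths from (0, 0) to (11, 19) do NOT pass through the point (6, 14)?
Number of paths = 44859780

Total paths from (0, 0) to (11, 19): C(30, 11) = 54627300. Paths through (6, 14): (paths (0, 0) → (6, 14)) × (paths (6, 14) → (11, 19)) = C(20, 6) · C(10, 5) = 38760 · 252 = 9767520. Avoidance count = 54627300 − 9767520 = 44859780.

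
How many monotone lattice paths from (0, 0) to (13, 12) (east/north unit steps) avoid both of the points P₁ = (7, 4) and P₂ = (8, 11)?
Number of paths = 3771658

Inclusion–exclusion. Total paths: C(25, 13) = 5200300. Through P₁: C(11, 7)·C(14, 6) = 990990. Through P₂: C(19, 8)·C(6, 5) = 453492. Since P₁ is strictly southwest of P₂, a monotone path through both must visit P₁ then P₂; paths through both = C(11, 7)·C(8, 1)·C(6, 5) = 15840. Avoid both = 5200300 − 990990 − 453492 + 15840 = 3771658.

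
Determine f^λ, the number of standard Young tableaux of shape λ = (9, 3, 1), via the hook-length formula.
# SYT of shape (9, 3, 1) = 1365

Hook-length formula: f^λ = n! / Π hook(c), product over all cells c of the Young diagram. For λ = (9, 3, 1), n = 13 boxes. Hook lengths by row (left-to-right, top-to-bottom): [11, 9, 8, 6, 5, 4, 3, 2, 1]; [4, 2, 1]; [1]. Product of hooks = 4561920. So f^λ = 13! / 4561920 = 6227020800 / 4561920 = 1365.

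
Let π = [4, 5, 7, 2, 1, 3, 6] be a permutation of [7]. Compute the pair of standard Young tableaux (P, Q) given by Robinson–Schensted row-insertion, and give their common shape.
P = [1, 3, 6] / [2, 5, 7] / [4];  Q = [1, 2, 3] / [4, 6, 7] / [5];  common shape = (3, 3, 1)

Row-insert the values π_1, π_2, … into P one at a time, bumping the leftmost entry strictly greater than the inserted value down to the next row. The recording tableau Q records, in position (i, j), the step at which that cell was added to P.
  Insert 4 (step 1): P = [4];  Q = [1]
  Insert 5 (step 2): P = [4, 5];  Q = [1, 2]
  Insert 7 (step 3): P = [4, 5, 7];  Q = [1, 2, 3]
  Insert 2 (step 4): P = [2, 5, 7] / [4];  Q = [1, 2, 3] / [4]
  Insert 1 (step 5): P = [1, 5, 7] / [2] / [4];  Q = [1, 2, 3] / [4] / [5]
  Insert 3 (step 6): P = [1, 3, 7] / [2, 5] / [4];  Q = [1, 2, 3] / [4, 6] / [5]
  Insert 6 (step 7): P = [1, 3, 6] / [2, 5, 7] / [4];  Q = [1, 2, 3] / [4, 6, 7] / [5]
Final shape: (3, 3, 1).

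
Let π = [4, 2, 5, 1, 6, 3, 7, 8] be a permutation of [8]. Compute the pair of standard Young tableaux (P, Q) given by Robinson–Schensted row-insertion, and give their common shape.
P = [1, 3, 6, 7, 8] / [2, 5] / [4];  Q = [1, 3, 5, 7, 8] / [2, 6] / [4];  common shape = (5, 2, 1)

Row-insert the values π_1, π_2, … into P one at a time, bumping the leftmost entry strictly greater than the inserted value down to the next row. The recording tableau Q records, in position (i, j), the step at which that cell was added to P.
  Insert 4 (step 1): P = [4];  Q = [1]
  Insert 2 (step 2): P = [2] / [4];  Q = [1] / [2]
  Insert 5 (step 3): P = [2, 5] / [4];  Q = [1, 3] / [2]
  Insert 1 (step 4): P = [1, 5] / [2] / [4];  Q = [1, 3] / [2] / [4]
  Insert 6 (step 5): P = [1, 5, 6] / [2] / [4];  Q = [1, 3, 5] / [2] / [4]
  Insert 3 (step 6): P = [1, 3, 6] / [2, 5] / [4];  Q = [1, 3, 5] / [2, 6] / [4]
  Insert 7 (step 7): P = [1, 3, 6, 7] / [2, 5] / [4];  Q = [1, 3, 5, 7] / [2, 6] / [4]
  Insert 8 (step 8): P = [1, 3, 6, 7, 8] / [2, 5] / [4];  Q = [1, 3, 5, 7, 8] / [2, 6] / [4]
Final shape: (5, 2, 1).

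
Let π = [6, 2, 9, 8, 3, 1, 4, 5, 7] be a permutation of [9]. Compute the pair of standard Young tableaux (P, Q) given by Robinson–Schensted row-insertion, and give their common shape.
P = [1, 3, 4, 5, 7] / [2, 8] / [6] / [9];  Q = [1, 3, 7, 8, 9] / [2, 4] / [5] / [6];  common shape = (5, 2, 1, 1)

Row-insert the values π_1, π_2, … into P one at a time, bumping the leftmost entry strictly greater than the inserted value down to the next row. The recording tableau Q records, in position (i, j), the step at which that cell was added to P.
  Insert 6 (step 1): P = [6];  Q = [1]
  Insert 2 (step 2): P = [2] / [6];  Q = [1] / [2]
  Insert 9 (step 3): P = [2, 9] / [6];  Q = [1, 3] / [2]
  Insert 8 (step 4): P = [2, 8] / [6, 9];  Q = [1, 3] / [2, 4]
  Insert 3 (step 5): P = [2, 3] / [6, 8] / [9];  Q = [1, 3] / [2, 4] / [5]
  Insert 1 (step 6): P = [1, 3] / [2, 8] / [6] / [9];  Q = [1, 3] / [2, 4] / [5] / [6]
  Insert 4 (step 7): P = [1, 3, 4] / [2, 8] / [6] / [9];  Q = [1, 3, 7] / [2, 4] / [5] / [6]
  Insert 5 (step 8): P = [1, 3, 4, 5] / [2, 8] / [6] / [9];  Q = [1, 3, 7, 8] / [2, 4] / [5] / [6]
  Insert 7 (step 9): P = [1, 3, 4, 5, 7] / [2, 8] / [6] / [9];  Q = [1, 3, 7, 8, 9] / [2, 4] / [5] / [6]
Final shape: (5, 2, 1, 1).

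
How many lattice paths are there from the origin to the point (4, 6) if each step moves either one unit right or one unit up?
Number of paths = 210

A monotone lattice path from (0, 0) to (4, 6) consists of 4 east steps and 6 north steps in some order, so it is determined by which 4 of the 10 steps are east. The count is C(10, 4) = 210.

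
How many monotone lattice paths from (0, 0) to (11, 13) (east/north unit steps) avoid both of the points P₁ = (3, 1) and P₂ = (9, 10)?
Number of paths = 1268684

Inclusion–exclusion. Total paths: C(24, 11) = 2496144. Through P₁: C(4, 3)·C(20, 8) = 503880. Through P₂: C(19, 9)·C(5, 2) = 923780. Since P₁ is strictly southwest of P₂, a monotone path through both must visit P₁ then P₂; paths through both = C(4, 3)·C(15, 6)·C(5, 2) = 200200. Avoid both = 2496144 − 503880 − 923780 + 200200 = 1268684.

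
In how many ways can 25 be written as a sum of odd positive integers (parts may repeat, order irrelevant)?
p_odd(25) = 142

Enumerate partitions using only odd parts via the recurrence o(n, m) = o(n, m−2) + o(n−m, m) over odd m, starting from the largest odd part ≤ n. This gives p_odd(25) = 142. (Euler's theorem: equals the count of distinct-part partitions.)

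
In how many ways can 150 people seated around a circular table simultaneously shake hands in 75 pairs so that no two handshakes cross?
C_75 = 1221395654430378811828760722007962130791020

These noncrossing handshakes are counted by the Catalan number C_n = (1/(n + 1)) · C(2n, n). For n = 75: C_75 = (1/76) · C(150, 75) = 92826069736708789698985814872605121940117520/76 = 1221395654430378811828760722007962130791020.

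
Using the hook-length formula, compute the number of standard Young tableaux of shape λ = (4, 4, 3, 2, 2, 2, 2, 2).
# SYT of shape (4, 4, 3, 2, 2, 2, 2, 2) = 44442216

Hook-length formula: f^λ = n! / Π hook(c), product over all cells c of the Young diagram. For λ = (4, 4, 3, 2, 2, 2, 2, 2), n = 21 boxes. Hook lengths by row (left-to-right, top-to-bottom): [11, 10, 4, 2]; [10, 9, 3, 1]; [8, 7, 1]; [6, 5]; [5, 4]; [4, 3]; [3, 2]; [2, 1]. Product of hooks = 1149603840000. So f^λ = 21! / 1149603840000 = 51090942171709440000 / 1149603840000 = 44442216.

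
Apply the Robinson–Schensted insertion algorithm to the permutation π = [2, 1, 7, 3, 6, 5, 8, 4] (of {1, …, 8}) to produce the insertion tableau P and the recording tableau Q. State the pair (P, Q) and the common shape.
P = [1, 3, 4, 8] / [2, 5] / [6] / [7];  Q = [1, 3, 5, 7] / [2, 4] / [6] / [8];  common shape = (4, 2, 1, 1)

Row-insert the values π_1, π_2, … into P one at a time, bumping the leftmost entry strictly greater than the inserted value down to the next row. The recording tableau Q records, in position (i, j), the step at which that cell was added to P.
  Insert 2 (step 1): P = [2];  Q = [1]
  Insert 1 (step 2): P = [1] / [2];  Q = [1] / [2]
  Insert 7 (step 3): P = [1, 7] / [2];  Q = [1, 3] / [2]
  Insert 3 (step 4): P = [1, 3] / [2, 7];  Q = [1, 3] / [2, 4]
  Insert 6 (step 5): P = [1, 3, 6] / [2, 7];  Q = [1, 3, 5] / [2, 4]
  Insert 5 (step 6): P = [1, 3, 5] / [2, 6] / [7];  Q = [1, 3, 5] / [2, 4] / [6]
  Insert 8 (step 7): P = [1, 3, 5, 8] / [2, 6] / [7];  Q = [1, 3, 5, 7] / [2, 4] / [6]
  Insert 4 (step 8): P = [1, 3, 4, 8] / [2, 5] / [6] / [7];  Q = [1, 3, 5, 7] / [2, 4] / [6] / [8]
Final shape: (4, 2, 1, 1).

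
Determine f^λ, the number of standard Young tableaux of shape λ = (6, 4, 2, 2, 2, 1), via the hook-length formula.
# SYT of shape (6, 4, 2, 2, 2, 1) = 2598960

Hook-length formula: f^λ = n! / Π hook(c), product over all cells c of the Young diagram. For λ = (6, 4, 2, 2, 2, 1), n = 17 boxes. Hook lengths by row (left-to-right, top-to-bottom): [11, 9, 5, 4, 2, 1]; [8, 6, 2, 1]; [5, 3]; [4, 2]; [3, 1]; [1]. Product of hooks = 136857600. So f^λ = 17! / 136857600 = 355687428096000 / 136857600 = 2598960.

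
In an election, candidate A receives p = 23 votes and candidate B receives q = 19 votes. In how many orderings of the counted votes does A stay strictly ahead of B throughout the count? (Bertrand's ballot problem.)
Strict-lead orderings = 42550029600

Total orderings of the 42 votes with 23 for A: C(42, 23) = 446775310800. By the Bertrand ballot formula (Cycle Lemma / reflection principle), the number of orderings in which A is strictly ahead of B throughout is (p − q)/(p + q) · C(p + q, p) = (23 − 19)/(23 + 19) · 446775310800 = 42550029600.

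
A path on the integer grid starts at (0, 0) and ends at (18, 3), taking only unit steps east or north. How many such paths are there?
Number of paths = 1330

A monotone lattice path from (0, 0) to (18, 3) consists of 18 east steps and 3 north steps in some order, so it is determined by which 18 of the 21 steps are east. The count is C(21, 18) = 1330.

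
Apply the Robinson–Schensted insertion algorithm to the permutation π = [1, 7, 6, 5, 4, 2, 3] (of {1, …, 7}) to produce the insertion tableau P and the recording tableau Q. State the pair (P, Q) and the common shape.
P = [1, 2, 3] / [4] / [5] / [6] / [7];  Q = [1, 2, 7] / [3] / [4] / [5] / [6];  common shape = (3, 1, 1, 1, 1)

Row-insert the values π_1, π_2, … into P one at a time, bumping the leftmost entry strictly greater than the inserted value down to the next row. The recording tableau Q records, in position (i, j), the step at which that cell was added to P.
  Insert 1 (step 1): P = [1];  Q = [1]
  Insert 7 (step 2): P = [1, 7];  Q = [1, 2]
  Insert 6 (step 3): P = [1, 6] / [7];  Q = [1, 2] / [3]
  Insert 5 (step 4): P = [1, 5] / [6] / [7];  Q = [1, 2] / [3] / [4]
  Insert 4 (step 5): P = [1, 4] / [5] / [6] / [7];  Q = [1, 2] / [3] / [4] / [5]
  Insert 2 (step 6): P = [1, 2] / [4] / [5] / [6] / [7];  Q = [1, 2] / [3] / [4] / [5] / [6]
  Insert 3 (step 7): P = [1, 2, 3] / [4] / [5] / [6] / [7];  Q = [1, 2, 7] / [3] / [4] / [5] / [6]
Final shape: (3, 1, 1, 1, 1).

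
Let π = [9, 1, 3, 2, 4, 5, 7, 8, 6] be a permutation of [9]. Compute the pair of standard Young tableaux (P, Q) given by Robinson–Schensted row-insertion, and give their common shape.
P = [1, 2, 4, 5, 6, 8] / [3, 7] / [9];  Q = [1, 3, 5, 6, 7, 8] / [2, 9] / [4];  common shape = (6, 2, 1)

Row-insert the values π_1, π_2, … into P one at a time, bumping the leftmost entry strictly greater than the inserted value down to the next row. The recording tableau Q records, in position (i, j), the step at which that cell was added to P.
  Insert 9 (step 1): P = [9];  Q = [1]
  Insert 1 (step 2): P = [1] / [9];  Q = [1] / [2]
  Insert 3 (step 3): P = [1, 3] / [9];  Q = [1, 3] / [2]
  Insert 2 (step 4): P = [1, 2] / [3] / [9];  Q = [1, 3] / [2] / [4]
  Insert 4 (step 5): P = [1, 2, 4] / [3] / [9];  Q = [1, 3, 5] / [2] / [4]
  Insert 5 (step 6): P = [1, 2, 4, 5] / [3] / [9];  Q = [1, 3, 5, 6] / [2] / [4]
  Insert 7 (step 7): P = [1, 2, 4, 5, 7] / [3] / [9];  Q = [1, 3, 5, 6, 7] / [2] / [4]
  Insert 8 (step 8): P = [1, 2, 4, 5, 7, 8] / [3] / [9];  Q = [1, 3, 5, 6, 7, 8] / [2] / [4]
  Insert 6 (step 9): P = [1, 2, 4, 5, 6, 8] / [3, 7] / [9];  Q = [1, 3, 5, 6, 7, 8] / [2, 9] / [4]
Final shape: (6, 2, 1).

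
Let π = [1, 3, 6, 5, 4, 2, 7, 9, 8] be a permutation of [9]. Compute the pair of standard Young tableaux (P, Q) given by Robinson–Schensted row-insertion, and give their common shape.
P = [1, 2, 4, 7, 8] / [3, 9] / [5] / [6];  Q = [1, 2, 3, 7, 8] / [4, 9] / [5] / [6];  common shape = (5, 2, 1, 1)

Row-insert the values π_1, π_2, … into P one at a time, bumping the leftmost entry strictly greater than the inserted value down to the next row. The recording tableau Q records, in position (i, j), the step at which that cell was added to P.
  Insert 1 (step 1): P = [1];  Q = [1]
  Insert 3 (step 2): P = [1, 3];  Q = [1, 2]
  Insert 6 (step 3): P = [1, 3, 6];  Q = [1, 2, 3]
  Insert 5 (step 4): P = [1, 3, 5] / [6];  Q = [1, 2, 3] / [4]
  Insert 4 (step 5): P = [1, 3, 4] / [5] / [6];  Q = [1, 2, 3] / [4] / [5]
  Insert 2 (step 6): P = [1, 2, 4] / [3] / [5] / [6];  Q = [1, 2, 3] / [4] / [5] / [6]
  Insert 7 (step 7): P = [1, 2, 4, 7] / [3] / [5] / [6];  Q = [1, 2, 3, 7] / [4] / [5] / [6]
  Insert 9 (step 8): P = [1, 2, 4, 7, 9] / [3] / [5] / [6];  Q = [1, 2, 3, 7, 8] / [4] / [5] / [6]
  Insert 8 (step 9): P = [1, 2, 4, 7, 8] / [3, 9] / [5] / [6];  Q = [1, 2, 3, 7, 8] / [4, 9] / [5] / [6]
Final shape: (5, 2, 1, 1).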